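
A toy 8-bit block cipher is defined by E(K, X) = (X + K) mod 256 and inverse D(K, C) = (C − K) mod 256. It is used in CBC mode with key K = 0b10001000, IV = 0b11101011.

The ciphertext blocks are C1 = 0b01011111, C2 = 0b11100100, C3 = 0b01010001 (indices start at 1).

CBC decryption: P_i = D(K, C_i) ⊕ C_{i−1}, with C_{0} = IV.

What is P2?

P2: D(K, 0b11100100) = 0b01011100; 0b01011100 ⊕ 0b01011111 = 0b00000011.

P2 = 0b00000011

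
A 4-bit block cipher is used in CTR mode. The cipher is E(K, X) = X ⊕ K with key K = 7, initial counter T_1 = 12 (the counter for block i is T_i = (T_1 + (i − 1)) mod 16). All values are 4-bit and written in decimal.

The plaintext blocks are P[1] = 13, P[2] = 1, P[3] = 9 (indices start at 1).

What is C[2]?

CTR encryption: S_i = E(K, T_i) where T_i is the counter for block i; C_i = P_i ⊕ S_i.
C[1]: T = 12, S = E(K, T) = 11; 13 ⊕ 11 = 6.
C[2]: T = 13, S = E(K, T) = 10; 1 ⊕ 10 = 11.

C[2] = 11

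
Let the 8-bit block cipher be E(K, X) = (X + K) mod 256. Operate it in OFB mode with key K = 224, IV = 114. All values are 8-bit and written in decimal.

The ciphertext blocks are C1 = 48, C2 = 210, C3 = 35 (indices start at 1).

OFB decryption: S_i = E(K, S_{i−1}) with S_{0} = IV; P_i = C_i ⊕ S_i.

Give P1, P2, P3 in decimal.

P1: S = E(K, 114) = 82; 48 ⊕ 82 = 98.
P2: S = E(K, 82) = 50; 210 ⊕ 50 = 224.
P3: S = E(K, 50) = 18; 35 ⊕ 18 = 49.

P1 = 98, P2 = 224, P3 = 49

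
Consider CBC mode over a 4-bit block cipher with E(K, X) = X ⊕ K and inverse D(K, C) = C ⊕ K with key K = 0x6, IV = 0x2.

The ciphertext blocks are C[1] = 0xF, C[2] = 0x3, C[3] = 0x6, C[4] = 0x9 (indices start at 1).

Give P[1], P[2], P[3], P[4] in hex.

CBC decryption: P_i = D(K, C_i) ⊕ C_{i−1}, with C_{0} = IV.
P[1]: D(K, 0xF) = 0x9; 0x9 ⊕ 0x2 = 0xB.
P[2]: D(K, 0x3) = 0x5; 0x5 ⊕ 0xF = 0xA.
P[3]: D(K, 0x6) = 0x0; 0x0 ⊕ 0x3 = 0x3.
P[4]: D(K, 0x9) = 0xF; 0xF ⊕ 0x6 = 0x9.

P[1] = 0xB, P[2] = 0xA, P[3] = 0x3, P[4] = 0x9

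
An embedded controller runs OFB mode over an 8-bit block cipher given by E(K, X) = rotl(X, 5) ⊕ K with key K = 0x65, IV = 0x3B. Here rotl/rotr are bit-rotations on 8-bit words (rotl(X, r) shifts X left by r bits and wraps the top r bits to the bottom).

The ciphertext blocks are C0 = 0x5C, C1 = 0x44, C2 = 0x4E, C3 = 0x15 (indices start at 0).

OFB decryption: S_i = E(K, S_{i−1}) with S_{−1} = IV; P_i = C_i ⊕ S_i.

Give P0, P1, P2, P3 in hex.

P0: S = E(K, 0x3B) = 0x02; 0x5C ⊕ 0x02 = 0x5E.
P1: S = E(K, 0x02) = 0x25; 0x44 ⊕ 0x25 = 0x61.
P2: S = E(K, 0x25) = 0xC1; 0x4E ⊕ 0xC1 = 0x8F.
P3: S = E(K, 0xC1) = 0x5D; 0x15 ⊕ 0x5D = 0x48.

P0 = 0x5E, P1 = 0x61, P2 = 0x8F, P3 = 0x48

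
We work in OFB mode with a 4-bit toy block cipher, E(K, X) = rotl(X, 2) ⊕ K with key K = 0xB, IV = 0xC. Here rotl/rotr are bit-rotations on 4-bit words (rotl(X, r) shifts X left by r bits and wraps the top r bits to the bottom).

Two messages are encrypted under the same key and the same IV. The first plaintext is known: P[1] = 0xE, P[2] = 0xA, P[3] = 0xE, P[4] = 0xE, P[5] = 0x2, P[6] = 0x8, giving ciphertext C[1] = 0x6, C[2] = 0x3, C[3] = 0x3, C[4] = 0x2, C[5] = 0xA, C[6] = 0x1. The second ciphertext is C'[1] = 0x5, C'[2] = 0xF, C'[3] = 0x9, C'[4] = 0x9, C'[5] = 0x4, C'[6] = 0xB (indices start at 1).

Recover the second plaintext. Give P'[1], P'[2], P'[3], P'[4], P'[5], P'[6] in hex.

P'[1] = 0xD, P'[2] = 0x6, P'[3] = 0x4, P'[4] = 0x5, P'[5] = 0xC, P'[6] = 0x2

In OFB with a reused IV, both messages share the same keystream S_i, so C_i ⊕ C'_i = P_i ⊕ P'_i and thus P'_i = P_i ⊕ C_i ⊕ C'_i.
P'[1]: 0xE ⊕ 0x6 ⊕ 0x5 = 0xD.
P'[2]: 0xA ⊕ 0x3 ⊕ 0xF = 0x6.
P'[3]: 0xE ⊕ 0x3 ⊕ 0x9 = 0x4.
P'[4]: 0xE ⊕ 0x2 ⊕ 0x9 = 0x5.
P'[5]: 0x2 ⊕ 0xA ⊕ 0x4 = 0xC.
P'[6]: 0x8 ⊕ 0x1 ⊕ 0xB = 0x2.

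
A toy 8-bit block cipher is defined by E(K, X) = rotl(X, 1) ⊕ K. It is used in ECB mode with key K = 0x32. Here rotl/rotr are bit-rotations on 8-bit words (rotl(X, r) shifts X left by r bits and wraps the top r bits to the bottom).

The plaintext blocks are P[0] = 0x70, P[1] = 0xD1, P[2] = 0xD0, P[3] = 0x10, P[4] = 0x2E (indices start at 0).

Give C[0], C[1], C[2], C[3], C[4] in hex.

ECB encryption: C_i = E(K, P_i).
C[0]: E(K, 0x70) = 0xD2.
C[1]: E(K, 0xD1) = 0x91.
C[2]: E(K, 0xD0) = 0x93.
C[3]: E(K, 0x10) = 0x12.
C[4]: E(K, 0x2E) = 0x6E.

C[0] = 0xD2, C[1] = 0x91, C[2] = 0x93, C[3] = 0x12, C[4] = 0x6E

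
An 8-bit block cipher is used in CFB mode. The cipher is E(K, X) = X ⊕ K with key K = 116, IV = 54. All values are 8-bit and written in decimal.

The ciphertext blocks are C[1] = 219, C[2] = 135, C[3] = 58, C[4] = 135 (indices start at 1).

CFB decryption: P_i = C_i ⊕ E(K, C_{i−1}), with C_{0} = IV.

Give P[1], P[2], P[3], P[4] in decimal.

P[1] = 153, P[2] = 40, P[3] = 201, P[4] = 201

P[1]: E(K, 54) = 66; 219 ⊕ 66 = 153.
P[2]: E(K, 219) = 175; 135 ⊕ 175 = 40.
P[3]: E(K, 135) = 243; 58 ⊕ 243 = 201.
P[4]: E(K, 58) = 78; 135 ⊕ 78 = 201.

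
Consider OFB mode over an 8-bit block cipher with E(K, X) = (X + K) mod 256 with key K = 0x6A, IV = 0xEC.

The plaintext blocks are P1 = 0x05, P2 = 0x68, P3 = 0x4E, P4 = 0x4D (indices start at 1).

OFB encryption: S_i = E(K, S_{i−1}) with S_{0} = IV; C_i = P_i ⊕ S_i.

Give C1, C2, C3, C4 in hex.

C1: S = E(K, 0xEC) = 0x56; 0x05 ⊕ 0x56 = 0x53.
C2: S = E(K, 0x56) = 0xC0; 0x68 ⊕ 0xC0 = 0xA8.
C3: S = E(K, 0xC0) = 0x2A; 0x4E ⊕ 0x2A = 0x64.
C4: S = E(K, 0x2A) = 0x94; 0x4D ⊕ 0x94 = 0xD9.

C1 = 0x53, C2 = 0xA8, C3 = 0x64, C4 = 0xD9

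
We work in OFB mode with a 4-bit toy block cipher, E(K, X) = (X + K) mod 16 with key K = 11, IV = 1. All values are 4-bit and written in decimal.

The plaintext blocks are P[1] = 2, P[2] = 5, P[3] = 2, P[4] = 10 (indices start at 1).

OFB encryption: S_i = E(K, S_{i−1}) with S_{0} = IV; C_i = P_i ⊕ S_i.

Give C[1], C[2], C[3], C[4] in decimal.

C[1] = 14, C[2] = 2, C[3] = 0, C[4] = 7

C[1]: S = E(K, 1) = 12; 2 ⊕ 12 = 14.
C[2]: S = E(K, 12) = 7; 5 ⊕ 7 = 2.
C[3]: S = E(K, 7) = 2; 2 ⊕ 2 = 0.
C[4]: S = E(K, 2) = 13; 10 ⊕ 13 = 7.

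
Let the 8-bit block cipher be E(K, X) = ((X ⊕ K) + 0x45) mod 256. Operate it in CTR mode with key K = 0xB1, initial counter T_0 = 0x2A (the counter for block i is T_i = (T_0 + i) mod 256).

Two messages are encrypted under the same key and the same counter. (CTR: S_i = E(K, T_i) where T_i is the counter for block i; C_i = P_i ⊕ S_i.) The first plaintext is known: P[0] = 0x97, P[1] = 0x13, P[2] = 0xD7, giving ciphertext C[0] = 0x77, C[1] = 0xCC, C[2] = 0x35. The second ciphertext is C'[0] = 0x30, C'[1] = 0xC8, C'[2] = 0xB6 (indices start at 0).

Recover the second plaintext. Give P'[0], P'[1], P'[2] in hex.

In CTR with a reused counter, both messages share the same keystream S_i, so C_i ⊕ C'_i = P_i ⊕ P'_i and thus P'_i = P_i ⊕ C_i ⊕ C'_i.
P'[0]: 0x97 ⊕ 0x77 ⊕ 0x30 = 0xD0.
P'[1]: 0x13 ⊕ 0xCC ⊕ 0xC8 = 0x17.
P'[2]: 0xD7 ⊕ 0x35 ⊕ 0xB6 = 0x54.

P'[0] = 0xD0, P'[1] = 0x17, P'[2] = 0x54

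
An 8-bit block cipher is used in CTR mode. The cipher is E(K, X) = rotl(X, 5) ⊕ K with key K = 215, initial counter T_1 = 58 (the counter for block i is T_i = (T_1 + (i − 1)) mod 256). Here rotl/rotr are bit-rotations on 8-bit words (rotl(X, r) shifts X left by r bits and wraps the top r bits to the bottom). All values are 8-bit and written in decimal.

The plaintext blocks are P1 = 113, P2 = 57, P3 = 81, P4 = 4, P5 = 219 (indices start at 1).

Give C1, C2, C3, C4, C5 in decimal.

C1 = 225, C2 = 137, C3 = 1, C4 = 116, C5 = 203

CTR encryption: S_i = E(K, T_i) where T_i is the counter for block i; C_i = P_i ⊕ S_i.
C1: T = 58, S = E(K, T) = 144; 113 ⊕ 144 = 225.
C2: T = 59, S = E(K, T) = 176; 57 ⊕ 176 = 137.
C3: T = 60, S = E(K, T) = 80; 81 ⊕ 80 = 1.
C4: T = 61, S = E(K, T) = 112; 4 ⊕ 112 = 116.
C5: T = 62, S = E(K, T) = 16; 219 ⊕ 16 = 203.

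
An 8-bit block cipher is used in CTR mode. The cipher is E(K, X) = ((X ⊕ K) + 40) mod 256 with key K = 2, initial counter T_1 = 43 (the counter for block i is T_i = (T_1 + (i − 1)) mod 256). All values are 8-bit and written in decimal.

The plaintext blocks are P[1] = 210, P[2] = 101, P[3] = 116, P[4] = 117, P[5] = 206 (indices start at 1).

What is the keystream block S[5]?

85

CTR encryption: S_i = E(K, T_i) where T_i is the counter for block i; C_i = P_i ⊕ S_i.
C[1]: T = 43, S = E(K, T) = 81; 210 ⊕ 81 = 131.
C[2]: T = 44, S = E(K, T) = 86; 101 ⊕ 86 = 51.
C[3]: T = 45, S = E(K, T) = 87; 116 ⊕ 87 = 35.
C[4]: T = 46, S = E(K, T) = 84; 117 ⊕ 84 = 33.
C[5]: T = 47, S = E(K, T) = 85; 206 ⊕ 85 = 155.
So S[5] = 85.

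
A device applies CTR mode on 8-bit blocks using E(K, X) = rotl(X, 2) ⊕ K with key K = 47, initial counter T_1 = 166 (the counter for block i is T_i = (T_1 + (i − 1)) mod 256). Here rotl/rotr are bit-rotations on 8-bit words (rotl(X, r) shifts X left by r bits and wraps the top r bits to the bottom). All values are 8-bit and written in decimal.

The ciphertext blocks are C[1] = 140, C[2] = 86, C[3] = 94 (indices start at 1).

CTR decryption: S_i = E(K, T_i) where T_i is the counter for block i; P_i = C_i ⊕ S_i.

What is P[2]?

P[2]: T = 167, S = E(K, T) = 177; 86 ⊕ 177 = 231.

P[2] = 231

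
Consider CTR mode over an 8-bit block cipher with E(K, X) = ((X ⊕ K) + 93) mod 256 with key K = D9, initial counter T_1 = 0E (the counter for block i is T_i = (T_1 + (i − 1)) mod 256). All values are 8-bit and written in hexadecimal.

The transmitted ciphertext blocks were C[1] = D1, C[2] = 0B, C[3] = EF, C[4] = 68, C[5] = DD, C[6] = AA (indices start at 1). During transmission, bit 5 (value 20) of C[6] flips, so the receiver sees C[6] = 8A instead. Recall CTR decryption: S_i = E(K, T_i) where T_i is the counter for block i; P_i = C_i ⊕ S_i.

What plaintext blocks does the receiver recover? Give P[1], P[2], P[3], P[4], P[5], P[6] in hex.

Only C[6] changed, to 8A. In CTR, a change in C_i flips the same bit in P_i only; the keystream is unaffected. Decrypting the received ciphertext:
P[1]: T = 0E, S = E(K, T) = 6A; D1 ⊕ 6A = BB.
P[2]: T = 0F, S = E(K, T) = 69; 0B ⊕ 69 = 62.
P[3]: T = 10, S = E(K, T) = 5C; EF ⊕ 5C = B3.
P[4]: T = 11, S = E(K, T) = 5B; 68 ⊕ 5B = 33.
P[5]: T = 12, S = E(K, T) = 5E; DD ⊕ 5E = 83.
P[6]: T = 13, S = E(K, T) = 5D; 8A ⊕ 5D = D7.
Blocks that differ from the original plaintext: P[6].

P[1] = BB, P[2] = 62, P[3] = B3, P[4] = 33, P[5] = 83, P[6] = D7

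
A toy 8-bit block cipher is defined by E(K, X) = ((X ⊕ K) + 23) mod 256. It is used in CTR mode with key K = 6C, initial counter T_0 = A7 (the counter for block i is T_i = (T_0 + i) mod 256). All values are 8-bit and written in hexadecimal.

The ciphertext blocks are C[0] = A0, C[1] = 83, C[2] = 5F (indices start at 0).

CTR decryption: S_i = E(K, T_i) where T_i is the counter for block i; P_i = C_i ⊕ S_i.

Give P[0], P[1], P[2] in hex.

P[0]: T = A7, S = E(K, T) = EE; A0 ⊕ EE = 4E.
P[1]: T = A8, S = E(K, T) = E7; 83 ⊕ E7 = 64.
P[2]: T = A9, S = E(K, T) = E8; 5F ⊕ E8 = B7.

P[0] = 4E, P[1] = 64, P[2] = B7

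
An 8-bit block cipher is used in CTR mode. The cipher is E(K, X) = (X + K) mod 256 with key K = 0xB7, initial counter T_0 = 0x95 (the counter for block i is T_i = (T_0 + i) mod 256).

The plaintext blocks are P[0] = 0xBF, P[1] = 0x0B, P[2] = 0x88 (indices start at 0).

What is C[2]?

CTR encryption: S_i = E(K, T_i) where T_i is the counter for block i; C_i = P_i ⊕ S_i.
C[0]: T = 0x95, S = E(K, T) = 0x4C; 0xBF ⊕ 0x4C = 0xF3.
C[1]: T = 0x96, S = E(K, T) = 0x4D; 0x0B ⊕ 0x4D = 0x46.
C[2]: T = 0x97, S = E(K, T) = 0x4E; 0x88 ⊕ 0x4E = 0xC6.

C[2] = 0xC6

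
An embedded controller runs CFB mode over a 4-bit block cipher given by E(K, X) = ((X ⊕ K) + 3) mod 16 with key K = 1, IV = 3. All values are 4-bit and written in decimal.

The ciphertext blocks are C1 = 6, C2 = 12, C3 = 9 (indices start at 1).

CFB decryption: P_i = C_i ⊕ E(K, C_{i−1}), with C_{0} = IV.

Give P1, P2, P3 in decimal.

P1 = 3, P2 = 6, P3 = 9

P1: E(K, 3) = 5; 6 ⊕ 5 = 3.
P2: E(K, 6) = 10; 12 ⊕ 10 = 6.
P3: E(K, 12) = 0; 9 ⊕ 0 = 9.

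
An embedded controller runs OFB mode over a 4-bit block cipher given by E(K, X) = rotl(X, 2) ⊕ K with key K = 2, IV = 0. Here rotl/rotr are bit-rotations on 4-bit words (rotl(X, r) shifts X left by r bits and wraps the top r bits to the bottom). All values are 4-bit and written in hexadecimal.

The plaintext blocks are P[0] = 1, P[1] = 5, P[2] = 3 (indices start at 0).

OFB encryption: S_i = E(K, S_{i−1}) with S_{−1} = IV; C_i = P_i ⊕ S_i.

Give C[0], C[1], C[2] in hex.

C[0]: S = E(K, 0) = 2; 1 ⊕ 2 = 3.
C[1]: S = E(K, 2) = A; 5 ⊕ A = F.
C[2]: S = E(K, A) = 8; 3 ⊕ 8 = B.

C[0] = 3, C[1] = F, C[2] = B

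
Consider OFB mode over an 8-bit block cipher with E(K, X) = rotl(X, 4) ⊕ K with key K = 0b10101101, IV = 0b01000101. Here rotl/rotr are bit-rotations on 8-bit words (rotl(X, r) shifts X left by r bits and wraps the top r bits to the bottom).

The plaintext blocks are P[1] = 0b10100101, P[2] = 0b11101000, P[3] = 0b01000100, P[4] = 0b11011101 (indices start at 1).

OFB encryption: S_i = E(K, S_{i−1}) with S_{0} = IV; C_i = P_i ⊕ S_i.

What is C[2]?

C[2] = 0b11011010

C[1]: S = E(K, 0b01000101) = 0b11111001; 0b10100101 ⊕ 0b11111001 = 0b01011100.
C[2]: S = E(K, 0b11111001) = 0b00110010; 0b11101000 ⊕ 0b00110010 = 0b11011010.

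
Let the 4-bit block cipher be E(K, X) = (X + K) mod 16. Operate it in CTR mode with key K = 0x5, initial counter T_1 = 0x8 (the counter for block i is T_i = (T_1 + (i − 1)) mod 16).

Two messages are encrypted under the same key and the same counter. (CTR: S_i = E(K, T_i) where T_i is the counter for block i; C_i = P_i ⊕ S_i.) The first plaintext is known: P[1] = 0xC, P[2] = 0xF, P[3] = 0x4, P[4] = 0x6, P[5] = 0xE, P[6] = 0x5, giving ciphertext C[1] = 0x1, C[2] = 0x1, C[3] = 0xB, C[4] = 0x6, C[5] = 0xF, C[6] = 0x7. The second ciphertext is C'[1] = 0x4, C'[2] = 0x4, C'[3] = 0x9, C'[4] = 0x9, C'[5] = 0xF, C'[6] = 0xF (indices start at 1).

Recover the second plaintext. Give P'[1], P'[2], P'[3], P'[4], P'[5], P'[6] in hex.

P'[1] = 0x9, P'[2] = 0xA, P'[3] = 0x6, P'[4] = 0x9, P'[5] = 0xE, P'[6] = 0xD

In CTR with a reused counter, both messages share the same keystream S_i, so C_i ⊕ C'_i = P_i ⊕ P'_i and thus P'_i = P_i ⊕ C_i ⊕ C'_i.
P'[1]: 0xC ⊕ 0x1 ⊕ 0x4 = 0x9.
P'[2]: 0xF ⊕ 0x1 ⊕ 0x4 = 0xA.
P'[3]: 0x4 ⊕ 0xB ⊕ 0x9 = 0x6.
P'[4]: 0x6 ⊕ 0x6 ⊕ 0x9 = 0x9.
P'[5]: 0xE ⊕ 0xF ⊕ 0xF = 0xE.
P'[6]: 0x5 ⊕ 0x7 ⊕ 0xF = 0xD.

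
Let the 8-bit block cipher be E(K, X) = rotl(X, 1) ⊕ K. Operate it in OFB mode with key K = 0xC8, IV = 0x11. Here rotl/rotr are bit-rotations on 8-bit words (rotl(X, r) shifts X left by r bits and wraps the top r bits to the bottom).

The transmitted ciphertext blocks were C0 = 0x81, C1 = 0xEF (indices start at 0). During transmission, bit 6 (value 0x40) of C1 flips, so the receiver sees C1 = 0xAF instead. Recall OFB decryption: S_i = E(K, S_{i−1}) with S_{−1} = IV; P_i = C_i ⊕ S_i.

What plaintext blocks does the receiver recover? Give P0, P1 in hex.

Only C1 changed, to 0xAF. In OFB, a change in C_i flips the same bit in P_i only; the keystream is unaffected. Decrypting the received ciphertext:
P0: S = E(K, 0x11) = 0xEA; 0x81 ⊕ 0xEA = 0x6B.
P1: S = E(K, 0xEA) = 0x1D; 0xAF ⊕ 0x1D = 0xB2.
Blocks that differ from the original plaintext: P1.

P0 = 0x6B, P1 = 0xB2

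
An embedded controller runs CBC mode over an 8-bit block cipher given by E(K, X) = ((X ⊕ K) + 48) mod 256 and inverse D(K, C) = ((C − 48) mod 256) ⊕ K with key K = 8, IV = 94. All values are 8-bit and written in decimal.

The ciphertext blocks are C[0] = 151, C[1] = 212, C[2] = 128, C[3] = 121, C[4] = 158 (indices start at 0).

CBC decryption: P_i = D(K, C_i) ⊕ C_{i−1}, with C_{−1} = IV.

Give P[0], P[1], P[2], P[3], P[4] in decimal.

P[0] = 49, P[1] = 59, P[2] = 140, P[3] = 193, P[4] = 31

P[0]: D(K, 151) = 111; 111 ⊕ 94 = 49.
P[1]: D(K, 212) = 172; 172 ⊕ 151 = 59.
P[2]: D(K, 128) = 88; 88 ⊕ 212 = 140.
P[3]: D(K, 121) = 65; 65 ⊕ 128 = 193.
P[4]: D(K, 158) = 102; 102 ⊕ 121 = 31.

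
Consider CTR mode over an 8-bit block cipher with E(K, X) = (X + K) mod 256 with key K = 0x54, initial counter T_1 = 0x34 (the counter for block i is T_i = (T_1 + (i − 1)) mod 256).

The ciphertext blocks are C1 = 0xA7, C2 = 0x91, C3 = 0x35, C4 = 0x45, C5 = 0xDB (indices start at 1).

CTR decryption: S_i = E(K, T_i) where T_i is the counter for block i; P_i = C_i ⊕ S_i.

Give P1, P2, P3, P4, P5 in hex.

P1 = 0x2F, P2 = 0x18, P3 = 0xBF, P4 = 0xCE, P5 = 0x57

P1: T = 0x34, S = E(K, T) = 0x88; 0xA7 ⊕ 0x88 = 0x2F.
P2: T = 0x35, S = E(K, T) = 0x89; 0x91 ⊕ 0x89 = 0x18.
P3: T = 0x36, S = E(K, T) = 0x8A; 0x35 ⊕ 0x8A = 0xBF.
P4: T = 0x37, S = E(K, T) = 0x8B; 0x45 ⊕ 0x8B = 0xCE.
P5: T = 0x38, S = E(K, T) = 0x8C; 0xDB ⊕ 0x8C = 0x57.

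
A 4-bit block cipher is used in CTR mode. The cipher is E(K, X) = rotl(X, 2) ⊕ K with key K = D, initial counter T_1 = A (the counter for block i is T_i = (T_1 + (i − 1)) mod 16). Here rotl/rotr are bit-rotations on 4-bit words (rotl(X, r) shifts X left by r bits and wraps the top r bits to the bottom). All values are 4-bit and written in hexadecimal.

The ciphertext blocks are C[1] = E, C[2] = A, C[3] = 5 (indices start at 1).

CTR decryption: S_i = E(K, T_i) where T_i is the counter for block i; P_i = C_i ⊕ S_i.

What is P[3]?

P[3] = B

P[3]: T = C, S = E(K, T) = E; 5 ⊕ E = B.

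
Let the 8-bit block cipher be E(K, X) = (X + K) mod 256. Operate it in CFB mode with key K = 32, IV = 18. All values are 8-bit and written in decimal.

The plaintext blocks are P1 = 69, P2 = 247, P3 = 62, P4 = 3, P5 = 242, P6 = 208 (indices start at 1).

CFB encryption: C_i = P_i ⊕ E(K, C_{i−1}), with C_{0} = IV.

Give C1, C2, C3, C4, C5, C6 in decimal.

C1: E(K, 18) = 50; 69 ⊕ 50 = 119.
C2: E(K, 119) = 151; 247 ⊕ 151 = 96.
C3: E(K, 96) = 128; 62 ⊕ 128 = 190.
C4: E(K, 190) = 222; 3 ⊕ 222 = 221.
C5: E(K, 221) = 253; 242 ⊕ 253 = 15.
C6: E(K, 15) = 47; 208 ⊕ 47 = 255.

C1 = 119, C2 = 96, C3 = 190, C4 = 221, C5 = 15, C6 = 255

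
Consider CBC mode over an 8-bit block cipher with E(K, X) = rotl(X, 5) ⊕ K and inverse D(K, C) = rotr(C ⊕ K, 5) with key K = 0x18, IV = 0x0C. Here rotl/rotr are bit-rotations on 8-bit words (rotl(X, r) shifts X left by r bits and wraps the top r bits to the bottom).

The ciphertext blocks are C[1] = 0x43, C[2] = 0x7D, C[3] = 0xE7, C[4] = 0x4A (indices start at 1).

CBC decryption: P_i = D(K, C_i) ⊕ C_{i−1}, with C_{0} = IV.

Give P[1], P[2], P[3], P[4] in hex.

P[1]: D(K, 0x43) = 0xDA; 0xDA ⊕ 0x0C = 0xD6.
P[2]: D(K, 0x7D) = 0x2B; 0x2B ⊕ 0x43 = 0x68.
P[3]: D(K, 0xE7) = 0xFF; 0xFF ⊕ 0x7D = 0x82.
P[4]: D(K, 0x4A) = 0x92; 0x92 ⊕ 0xE7 = 0x75.

P[1] = 0xD6, P[2] = 0x68, P[3] = 0x82, P[4] = 0x75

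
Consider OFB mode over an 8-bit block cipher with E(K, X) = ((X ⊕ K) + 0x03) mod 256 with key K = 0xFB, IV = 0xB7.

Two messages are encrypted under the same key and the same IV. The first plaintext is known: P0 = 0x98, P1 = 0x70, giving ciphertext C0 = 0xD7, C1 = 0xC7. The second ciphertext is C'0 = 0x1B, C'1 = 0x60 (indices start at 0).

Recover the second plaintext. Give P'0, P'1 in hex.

In OFB with a reused IV, both messages share the same keystream S_i, so C_i ⊕ C'_i = P_i ⊕ P'_i and thus P'_i = P_i ⊕ C_i ⊕ C'_i.
P'0: 0x98 ⊕ 0xD7 ⊕ 0x1B = 0x54.
P'1: 0x70 ⊕ 0xC7 ⊕ 0x60 = 0xD7.

P'0 = 0x54, P'1 = 0xD7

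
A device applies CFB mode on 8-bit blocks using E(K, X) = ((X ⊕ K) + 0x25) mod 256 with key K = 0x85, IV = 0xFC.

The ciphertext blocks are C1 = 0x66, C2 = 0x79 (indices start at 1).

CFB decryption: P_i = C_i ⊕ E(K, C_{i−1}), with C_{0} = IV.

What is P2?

P2 = 0x71

P2: E(K, 0x66) = 0x08; 0x79 ⊕ 0x08 = 0x71.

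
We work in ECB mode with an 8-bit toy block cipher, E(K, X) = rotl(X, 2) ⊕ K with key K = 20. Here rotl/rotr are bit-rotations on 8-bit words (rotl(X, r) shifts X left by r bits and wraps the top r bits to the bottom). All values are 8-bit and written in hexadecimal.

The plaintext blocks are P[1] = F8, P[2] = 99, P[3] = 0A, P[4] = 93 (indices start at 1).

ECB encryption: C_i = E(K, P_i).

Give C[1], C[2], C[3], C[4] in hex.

C[1]: E(K, F8) = C3.
C[2]: E(K, 99) = 46.
C[3]: E(K, 0A) = 08.
C[4]: E(K, 93) = 6E.

C[1] = C3, C[2] = 46, C[3] = 08, C[4] = 6E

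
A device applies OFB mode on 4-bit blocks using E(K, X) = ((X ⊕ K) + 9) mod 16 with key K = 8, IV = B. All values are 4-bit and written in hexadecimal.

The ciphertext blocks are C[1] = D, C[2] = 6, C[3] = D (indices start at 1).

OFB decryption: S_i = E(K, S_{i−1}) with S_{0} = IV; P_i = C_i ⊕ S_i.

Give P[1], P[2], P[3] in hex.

P[1] = 1, P[2] = B, P[3] = 3

P[1]: S = E(K, B) = C; D ⊕ C = 1.
P[2]: S = E(K, C) = D; 6 ⊕ D = B.
P[3]: S = E(K, D) = E; D ⊕ E = 3.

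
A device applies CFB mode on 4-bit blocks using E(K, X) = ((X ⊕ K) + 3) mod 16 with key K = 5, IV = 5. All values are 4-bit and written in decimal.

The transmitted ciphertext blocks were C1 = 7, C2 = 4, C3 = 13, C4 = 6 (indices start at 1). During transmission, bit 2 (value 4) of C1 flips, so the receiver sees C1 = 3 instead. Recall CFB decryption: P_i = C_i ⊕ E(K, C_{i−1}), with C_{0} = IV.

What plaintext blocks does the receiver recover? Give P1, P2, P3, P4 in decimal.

P1 = 0, P2 = 13, P3 = 9, P4 = 13

Only C1 changed, to 3. In CFB, a change in C_i flips the same bit in P_i and garbles P_{i+1}. Decrypting the received ciphertext:
P1: E(K, 5) = 3; 3 ⊕ 3 = 0.
P2: E(K, 3) = 9; 4 ⊕ 9 = 13.
P3: E(K, 4) = 4; 13 ⊕ 4 = 9.
P4: E(K, 13) = 11; 6 ⊕ 11 = 13.
Blocks that differ from the original plaintext: P1, P2.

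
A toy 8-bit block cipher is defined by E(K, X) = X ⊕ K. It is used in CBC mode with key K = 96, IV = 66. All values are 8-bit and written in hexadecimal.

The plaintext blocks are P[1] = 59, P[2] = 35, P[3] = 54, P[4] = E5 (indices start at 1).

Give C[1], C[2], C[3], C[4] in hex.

CBC encryption: C_i = E(K, P_i ⊕ C_{i−1}), with C_{0} = IV.
C[1]: P[1] ⊕ 66 = 3F; E(K, 3F) = A9.
C[2]: P[2] ⊕ A9 = 9C; E(K, 9C) = 0A.
C[3]: P[3] ⊕ 0A = 5E; E(K, 5E) = C8.
C[4]: P[4] ⊕ C8 = 2D; E(K, 2D) = BB.

C[1] = A9, C[2] = 0A, C[3] = C8, C[4] = BB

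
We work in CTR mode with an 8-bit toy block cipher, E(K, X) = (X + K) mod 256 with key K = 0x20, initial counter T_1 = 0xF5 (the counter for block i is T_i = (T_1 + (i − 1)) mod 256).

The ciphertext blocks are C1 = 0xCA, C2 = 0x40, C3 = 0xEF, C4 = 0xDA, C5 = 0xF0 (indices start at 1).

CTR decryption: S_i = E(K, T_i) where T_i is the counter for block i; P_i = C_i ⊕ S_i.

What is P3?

P3 = 0xF8

P3: T = 0xF7, S = E(K, T) = 0x17; 0xEF ⊕ 0x17 = 0xF8.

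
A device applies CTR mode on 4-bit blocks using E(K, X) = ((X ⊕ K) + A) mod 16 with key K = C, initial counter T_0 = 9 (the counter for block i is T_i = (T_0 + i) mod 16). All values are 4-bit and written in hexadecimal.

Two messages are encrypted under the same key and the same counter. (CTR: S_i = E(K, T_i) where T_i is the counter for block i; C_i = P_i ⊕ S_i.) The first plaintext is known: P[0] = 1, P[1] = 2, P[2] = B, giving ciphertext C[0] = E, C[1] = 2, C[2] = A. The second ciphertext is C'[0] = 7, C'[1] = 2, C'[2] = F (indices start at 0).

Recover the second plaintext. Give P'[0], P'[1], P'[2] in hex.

P'[0] = 8, P'[1] = 2, P'[2] = E

In CTR with a reused counter, both messages share the same keystream S_i, so C_i ⊕ C'_i = P_i ⊕ P'_i and thus P'_i = P_i ⊕ C_i ⊕ C'_i.
P'[0]: 1 ⊕ E ⊕ 7 = 8.
P'[1]: 2 ⊕ 2 ⊕ 2 = 2.
P'[2]: B ⊕ A ⊕ F = E.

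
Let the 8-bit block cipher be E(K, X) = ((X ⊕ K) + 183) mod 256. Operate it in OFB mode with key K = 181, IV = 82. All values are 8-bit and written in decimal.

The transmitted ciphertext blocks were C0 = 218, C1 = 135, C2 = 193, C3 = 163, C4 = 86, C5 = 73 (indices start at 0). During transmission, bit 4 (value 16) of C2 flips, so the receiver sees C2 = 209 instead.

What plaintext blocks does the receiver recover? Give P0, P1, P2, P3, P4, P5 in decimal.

P0 = 68, P1 = 101, P2 = 223, P3 = 209, P4 = 40, P5 = 203

OFB decryption: S_i = E(K, S_{i−1}) with S_{−1} = IV; P_i = C_i ⊕ S_i.
Only C2 changed, to 209. In OFB, a change in C_i flips the same bit in P_i only; the keystream is unaffected. Decrypting the received ciphertext:
P0: S = E(K, 82) = 158; 218 ⊕ 158 = 68.
P1: S = E(K, 158) = 226; 135 ⊕ 226 = 101.
P2: S = E(K, 226) = 14; 209 ⊕ 14 = 223.
P3: S = E(K, 14) = 114; 163 ⊕ 114 = 209.
P4: S = E(K, 114) = 126; 86 ⊕ 126 = 40.
P5: S = E(K, 126) = 130; 73 ⊕ 130 = 203.
Blocks that differ from the original plaintext: P2.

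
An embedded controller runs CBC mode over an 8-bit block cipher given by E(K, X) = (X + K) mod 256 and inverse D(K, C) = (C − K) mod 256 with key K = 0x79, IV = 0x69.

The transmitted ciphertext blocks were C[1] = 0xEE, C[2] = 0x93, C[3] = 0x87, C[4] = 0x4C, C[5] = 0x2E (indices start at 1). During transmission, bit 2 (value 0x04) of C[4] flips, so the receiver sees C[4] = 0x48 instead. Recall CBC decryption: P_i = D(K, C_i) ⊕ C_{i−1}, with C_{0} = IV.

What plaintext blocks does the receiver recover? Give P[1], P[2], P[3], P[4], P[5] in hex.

Only C[4] changed, to 0x48. In CBC, a change in C_i garbles P_i and flips the same bit in P_{i+1}. Decrypting the received ciphertext:
P[1]: D(K, 0xEE) = 0x75; 0x75 ⊕ 0x69 = 0x1C.
P[2]: D(K, 0x93) = 0x1A; 0x1A ⊕ 0xEE = 0xF4.
P[3]: D(K, 0x87) = 0x0E; 0x0E ⊕ 0x93 = 0x9D.
P[4]: D(K, 0x48) = 0xCF; 0xCF ⊕ 0x87 = 0x48.
P[5]: D(K, 0x2E) = 0xB5; 0xB5 ⊕ 0x48 = 0xFD.
Blocks that differ from the original plaintext: P[4], P[5].

P[1] = 0x1C, P[2] = 0xF4, P[3] = 0x9D, P[4] = 0x48, P[5] = 0xFD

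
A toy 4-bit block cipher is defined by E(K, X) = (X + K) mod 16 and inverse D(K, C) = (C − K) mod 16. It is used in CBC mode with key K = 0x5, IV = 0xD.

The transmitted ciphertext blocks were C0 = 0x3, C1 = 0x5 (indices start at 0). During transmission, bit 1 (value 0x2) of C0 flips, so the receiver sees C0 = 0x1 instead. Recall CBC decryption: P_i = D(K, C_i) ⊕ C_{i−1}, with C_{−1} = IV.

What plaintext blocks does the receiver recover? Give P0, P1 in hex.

P0 = 0x1, P1 = 0x1

Only C0 changed, to 0x1. In CBC, a change in C_i garbles P_i and flips the same bit in P_{i+1}. Decrypting the received ciphertext:
P0: D(K, 0x1) = 0xC; 0xC ⊕ 0xD = 0x1.
P1: D(K, 0x5) = 0x0; 0x0 ⊕ 0x1 = 0x1.
Blocks that differ from the original plaintext: P0, P1.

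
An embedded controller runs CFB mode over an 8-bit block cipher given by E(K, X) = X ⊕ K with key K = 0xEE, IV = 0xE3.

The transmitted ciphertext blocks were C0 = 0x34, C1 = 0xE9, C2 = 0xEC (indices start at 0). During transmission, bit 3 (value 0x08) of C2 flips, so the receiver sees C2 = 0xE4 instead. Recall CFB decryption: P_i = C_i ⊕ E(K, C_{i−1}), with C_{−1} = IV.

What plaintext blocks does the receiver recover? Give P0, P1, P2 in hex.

P0 = 0x39, P1 = 0x33, P2 = 0xE3

Only C2 changed, to 0xE4. In CFB, a change in C_i flips the same bit in P_i and garbles P_{i+1}. Decrypting the received ciphertext:
P0: E(K, 0xE3) = 0x0D; 0x34 ⊕ 0x0D = 0x39.
P1: E(K, 0x34) = 0xDA; 0xE9 ⊕ 0xDA = 0x33.
P2: E(K, 0xE9) = 0x07; 0xE4 ⊕ 0x07 = 0xE3.
Blocks that differ from the original plaintext: P2.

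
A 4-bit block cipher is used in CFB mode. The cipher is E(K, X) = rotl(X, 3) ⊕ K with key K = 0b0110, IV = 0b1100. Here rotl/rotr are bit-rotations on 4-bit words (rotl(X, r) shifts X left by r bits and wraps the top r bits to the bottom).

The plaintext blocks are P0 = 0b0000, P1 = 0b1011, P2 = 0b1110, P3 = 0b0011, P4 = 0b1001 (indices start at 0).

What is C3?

C3 = 0b0110

CFB encryption: C_i = P_i ⊕ E(K, C_{i−1}), with C_{−1} = IV.
C0: E(K, 0b1100) = 0b0000; 0b0000 ⊕ 0b0000 = 0b0000.
C1: E(K, 0b0000) = 0b0110; 0b1011 ⊕ 0b0110 = 0b1101.
C2: E(K, 0b1101) = 0b1000; 0b1110 ⊕ 0b1000 = 0b0110.
C3: E(K, 0b0110) = 0b0101; 0b0011 ⊕ 0b0101 = 0b0110.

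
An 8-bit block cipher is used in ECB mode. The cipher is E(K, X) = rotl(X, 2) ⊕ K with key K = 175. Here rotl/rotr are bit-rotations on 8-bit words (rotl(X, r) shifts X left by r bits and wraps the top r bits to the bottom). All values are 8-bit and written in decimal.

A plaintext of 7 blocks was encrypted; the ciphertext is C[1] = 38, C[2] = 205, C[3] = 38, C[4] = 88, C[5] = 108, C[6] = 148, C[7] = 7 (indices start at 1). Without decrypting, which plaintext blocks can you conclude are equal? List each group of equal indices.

P[1] = P[3]

ECB encrypts each block independently with the same key, so equal ciphertext blocks imply equal plaintext blocks.
C[1] = C[3] = 38, so P[1] = P[3].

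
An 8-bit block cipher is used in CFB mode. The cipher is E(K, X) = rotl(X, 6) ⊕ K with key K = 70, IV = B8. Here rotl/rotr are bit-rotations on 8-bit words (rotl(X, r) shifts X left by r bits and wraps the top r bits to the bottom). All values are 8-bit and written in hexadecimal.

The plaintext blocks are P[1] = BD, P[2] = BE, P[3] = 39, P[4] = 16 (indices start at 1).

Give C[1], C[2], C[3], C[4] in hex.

C[1] = E3, C[2] = 36, C[3] = C4, C[4] = 57

CFB encryption: C_i = P_i ⊕ E(K, C_{i−1}), with C_{0} = IV.
C[1]: E(K, B8) = 5E; BD ⊕ 5E = E3.
C[2]: E(K, E3) = 88; BE ⊕ 88 = 36.
C[3]: E(K, 36) = FD; 39 ⊕ FD = C4.
C[4]: E(K, C4) = 41; 16 ⊕ 41 = 57.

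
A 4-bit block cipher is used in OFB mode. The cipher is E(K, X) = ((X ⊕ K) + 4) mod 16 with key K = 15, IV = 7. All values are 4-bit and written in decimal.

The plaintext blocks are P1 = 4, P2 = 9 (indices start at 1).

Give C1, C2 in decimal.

C1 = 8, C2 = 14

OFB encryption: S_i = E(K, S_{i−1}) with S_{0} = IV; C_i = P_i ⊕ S_i.
C1: S = E(K, 7) = 12; 4 ⊕ 12 = 8.
C2: S = E(K, 12) = 7; 9 ⊕ 7 = 14.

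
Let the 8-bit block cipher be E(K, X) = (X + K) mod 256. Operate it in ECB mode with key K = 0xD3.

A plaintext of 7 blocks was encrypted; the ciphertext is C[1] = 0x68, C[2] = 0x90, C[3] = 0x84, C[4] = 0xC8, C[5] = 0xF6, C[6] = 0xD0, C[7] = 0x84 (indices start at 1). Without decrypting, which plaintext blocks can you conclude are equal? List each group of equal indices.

ECB encrypts each block independently with the same key, so equal ciphertext blocks imply equal plaintext blocks.
C[3] = C[7] = 0x84, so P[3] = P[7].

P[3] = P[7]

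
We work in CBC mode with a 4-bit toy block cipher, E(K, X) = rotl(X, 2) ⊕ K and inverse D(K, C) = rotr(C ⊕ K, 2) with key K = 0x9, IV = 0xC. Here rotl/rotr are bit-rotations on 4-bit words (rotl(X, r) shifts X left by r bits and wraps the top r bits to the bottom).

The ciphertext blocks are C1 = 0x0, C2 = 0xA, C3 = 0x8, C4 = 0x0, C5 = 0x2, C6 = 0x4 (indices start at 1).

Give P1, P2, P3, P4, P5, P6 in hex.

CBC decryption: P_i = D(K, C_i) ⊕ C_{i−1}, with C_{0} = IV.
P1: D(K, 0x0) = 0x6; 0x6 ⊕ 0xC = 0xA.
P2: D(K, 0xA) = 0xC; 0xC ⊕ 0x0 = 0xC.
P3: D(K, 0x8) = 0x4; 0x4 ⊕ 0xA = 0xE.
P4: D(K, 0x0) = 0x6; 0x6 ⊕ 0x8 = 0xE.
P5: D(K, 0x2) = 0xE; 0xE ⊕ 0x0 = 0xE.
P6: D(K, 0x4) = 0x7; 0x7 ⊕ 0x2 = 0x5.

P1 = 0xA, P2 = 0xC, P3 = 0xE, P4 = 0xE, P5 = 0xE, P6 = 0x5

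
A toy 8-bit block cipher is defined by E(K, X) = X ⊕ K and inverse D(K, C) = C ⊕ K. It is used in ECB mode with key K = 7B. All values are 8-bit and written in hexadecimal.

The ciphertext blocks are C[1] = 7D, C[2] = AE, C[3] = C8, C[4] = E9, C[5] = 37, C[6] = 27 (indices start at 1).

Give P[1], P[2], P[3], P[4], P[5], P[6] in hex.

ECB decryption: P_i = D(K, C_i).
P[1]: D(K, 7D) = 06.
P[2]: D(K, AE) = D5.
P[3]: D(K, C8) = B3.
P[4]: D(K, E9) = 92.
P[5]: D(K, 37) = 4C.
P[6]: D(K, 27) = 5C.

P[1] = 06, P[2] = D5, P[3] = B3, P[4] = 92, P[5] = 4C, P[6] = 5C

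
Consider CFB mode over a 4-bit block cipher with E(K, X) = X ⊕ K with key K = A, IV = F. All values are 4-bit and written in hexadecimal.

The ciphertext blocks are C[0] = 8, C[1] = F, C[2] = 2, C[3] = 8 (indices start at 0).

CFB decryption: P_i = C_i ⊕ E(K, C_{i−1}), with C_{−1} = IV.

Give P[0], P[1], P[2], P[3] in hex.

P[0] = D, P[1] = D, P[2] = 7, P[3] = 0

P[0]: E(K, F) = 5; 8 ⊕ 5 = D.
P[1]: E(K, 8) = 2; F ⊕ 2 = D.
P[2]: E(K, F) = 5; 2 ⊕ 5 = 7.
P[3]: E(K, 2) = 8; 8 ⊕ 8 = 0.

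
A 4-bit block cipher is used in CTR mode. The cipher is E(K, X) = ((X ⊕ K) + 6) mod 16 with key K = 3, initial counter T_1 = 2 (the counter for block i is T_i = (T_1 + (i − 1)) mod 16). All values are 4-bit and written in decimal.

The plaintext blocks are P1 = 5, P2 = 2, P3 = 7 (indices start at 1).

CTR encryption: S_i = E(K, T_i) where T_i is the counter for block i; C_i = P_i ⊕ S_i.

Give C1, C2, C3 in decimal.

C1 = 2, C2 = 4, C3 = 10

C1: T = 2, S = E(K, T) = 7; 5 ⊕ 7 = 2.
C2: T = 3, S = E(K, T) = 6; 2 ⊕ 6 = 4.
C3: T = 4, S = E(K, T) = 13; 7 ⊕ 13 = 10.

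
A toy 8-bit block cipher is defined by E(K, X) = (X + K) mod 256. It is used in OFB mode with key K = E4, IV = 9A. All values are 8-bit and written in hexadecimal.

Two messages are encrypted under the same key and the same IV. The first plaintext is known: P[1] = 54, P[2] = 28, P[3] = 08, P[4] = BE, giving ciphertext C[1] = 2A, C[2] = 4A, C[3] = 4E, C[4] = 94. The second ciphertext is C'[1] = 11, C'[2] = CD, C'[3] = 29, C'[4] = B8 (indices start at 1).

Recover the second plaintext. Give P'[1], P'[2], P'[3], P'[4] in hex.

P'[1] = 6F, P'[2] = AF, P'[3] = 6F, P'[4] = 92

In OFB with a reused IV, both messages share the same keystream S_i, so C_i ⊕ C'_i = P_i ⊕ P'_i and thus P'_i = P_i ⊕ C_i ⊕ C'_i.
P'[1]: 54 ⊕ 2A ⊕ 11 = 6F.
P'[2]: 28 ⊕ 4A ⊕ CD = AF.
P'[3]: 08 ⊕ 4E ⊕ 29 = 6F.
P'[4]: BE ⊕ 94 ⊕ B8 = 92.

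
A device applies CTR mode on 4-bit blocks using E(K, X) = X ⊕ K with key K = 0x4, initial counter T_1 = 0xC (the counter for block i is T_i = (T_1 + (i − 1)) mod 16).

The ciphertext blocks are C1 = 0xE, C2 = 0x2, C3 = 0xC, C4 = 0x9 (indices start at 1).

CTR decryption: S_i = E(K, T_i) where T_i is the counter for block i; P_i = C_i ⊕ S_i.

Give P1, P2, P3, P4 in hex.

P1 = 0x6, P2 = 0xB, P3 = 0x6, P4 = 0x2

P1: T = 0xC, S = E(K, T) = 0x8; 0xE ⊕ 0x8 = 0x6.
P2: T = 0xD, S = E(K, T) = 0x9; 0x2 ⊕ 0x9 = 0xB.
P3: T = 0xE, S = E(K, T) = 0xA; 0xC ⊕ 0xA = 0x6.
P4: T = 0xF, S = E(K, T) = 0xB; 0x9 ⊕ 0xB = 0x2.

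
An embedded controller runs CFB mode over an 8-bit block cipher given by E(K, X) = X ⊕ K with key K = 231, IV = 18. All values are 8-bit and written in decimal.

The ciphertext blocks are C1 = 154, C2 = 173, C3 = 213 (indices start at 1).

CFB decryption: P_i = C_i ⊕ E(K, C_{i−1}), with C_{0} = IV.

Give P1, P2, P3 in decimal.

P1 = 111, P2 = 208, P3 = 159

P1: E(K, 18) = 245; 154 ⊕ 245 = 111.
P2: E(K, 154) = 125; 173 ⊕ 125 = 208.
P3: E(K, 173) = 74; 213 ⊕ 74 = 159.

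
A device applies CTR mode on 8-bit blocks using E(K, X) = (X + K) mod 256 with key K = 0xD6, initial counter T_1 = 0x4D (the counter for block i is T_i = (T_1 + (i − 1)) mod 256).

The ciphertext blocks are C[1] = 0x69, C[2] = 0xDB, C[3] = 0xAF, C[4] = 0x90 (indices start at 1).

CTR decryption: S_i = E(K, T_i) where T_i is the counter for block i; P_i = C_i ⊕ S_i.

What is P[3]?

P[3] = 0x8A

P[3]: T = 0x4F, S = E(K, T) = 0x25; 0xAF ⊕ 0x25 = 0x8A.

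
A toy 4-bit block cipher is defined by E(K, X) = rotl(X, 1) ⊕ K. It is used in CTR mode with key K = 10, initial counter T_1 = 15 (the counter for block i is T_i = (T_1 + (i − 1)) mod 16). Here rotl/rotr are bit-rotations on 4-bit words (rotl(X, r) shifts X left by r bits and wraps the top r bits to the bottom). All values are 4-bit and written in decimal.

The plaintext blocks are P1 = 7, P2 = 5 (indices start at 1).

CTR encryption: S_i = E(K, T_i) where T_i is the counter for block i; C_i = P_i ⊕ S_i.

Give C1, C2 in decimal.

C1 = 2, C2 = 15

C1: T = 15, S = E(K, T) = 5; 7 ⊕ 5 = 2.
C2: T = 0, S = E(K, T) = 10; 5 ⊕ 10 = 15.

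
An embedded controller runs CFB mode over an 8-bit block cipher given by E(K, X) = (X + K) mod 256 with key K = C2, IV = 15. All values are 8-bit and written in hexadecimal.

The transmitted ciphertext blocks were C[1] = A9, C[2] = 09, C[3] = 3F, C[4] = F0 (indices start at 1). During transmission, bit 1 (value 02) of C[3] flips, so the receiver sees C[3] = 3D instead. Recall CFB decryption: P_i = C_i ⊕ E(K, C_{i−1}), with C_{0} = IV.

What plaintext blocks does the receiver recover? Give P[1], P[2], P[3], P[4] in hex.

Only C[3] changed, to 3D. In CFB, a change in C_i flips the same bit in P_i and garbles P_{i+1}. Decrypting the received ciphertext:
P[1]: E(K, 15) = D7; A9 ⊕ D7 = 7E.
P[2]: E(K, A9) = 6B; 09 ⊕ 6B = 62.
P[3]: E(K, 09) = CB; 3D ⊕ CB = F6.
P[4]: E(K, 3D) = FF; F0 ⊕ FF = 0F.
Blocks that differ from the original plaintext: P[3], P[4].

P[1] = 7E, P[2] = 62, P[3] = F6, P[4] = 0F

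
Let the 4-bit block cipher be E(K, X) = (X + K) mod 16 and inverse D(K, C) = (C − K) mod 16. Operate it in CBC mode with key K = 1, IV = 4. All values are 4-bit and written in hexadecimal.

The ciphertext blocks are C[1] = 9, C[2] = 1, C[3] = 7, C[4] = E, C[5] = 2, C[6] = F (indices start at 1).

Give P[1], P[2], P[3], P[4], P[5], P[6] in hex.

P[1] = C, P[2] = 9, P[3] = 7, P[4] = A, P[5] = F, P[6] = C

CBC decryption: P_i = D(K, C_i) ⊕ C_{i−1}, with C_{0} = IV.
P[1]: D(K, 9) = 8; 8 ⊕ 4 = C.
P[2]: D(K, 1) = 0; 0 ⊕ 9 = 9.
P[3]: D(K, 7) = 6; 6 ⊕ 1 = 7.
P[4]: D(K, E) = D; D ⊕ 7 = A.
P[5]: D(K, 2) = 1; 1 ⊕ E = F.
P[6]: D(K, F) = E; E ⊕ 2 = C.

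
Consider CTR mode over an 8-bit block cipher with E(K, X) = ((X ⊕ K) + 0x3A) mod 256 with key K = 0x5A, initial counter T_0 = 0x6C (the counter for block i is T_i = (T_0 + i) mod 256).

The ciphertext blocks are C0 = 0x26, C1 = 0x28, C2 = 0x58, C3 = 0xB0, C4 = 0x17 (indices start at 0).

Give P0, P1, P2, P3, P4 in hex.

CTR decryption: S_i = E(K, T_i) where T_i is the counter for block i; P_i = C_i ⊕ S_i.
P0: T = 0x6C, S = E(K, T) = 0x70; 0x26 ⊕ 0x70 = 0x56.
P1: T = 0x6D, S = E(K, T) = 0x71; 0x28 ⊕ 0x71 = 0x59.
P2: T = 0x6E, S = E(K, T) = 0x6E; 0x58 ⊕ 0x6E = 0x36.
P3: T = 0x6F, S = E(K, T) = 0x6F; 0xB0 ⊕ 0x6F = 0xDF.
P4: T = 0x70, S = E(K, T) = 0x64; 0x17 ⊕ 0x64 = 0x73.

P0 = 0x56, P1 = 0x59, P2 = 0x36, P3 = 0xDF, P4 = 0x73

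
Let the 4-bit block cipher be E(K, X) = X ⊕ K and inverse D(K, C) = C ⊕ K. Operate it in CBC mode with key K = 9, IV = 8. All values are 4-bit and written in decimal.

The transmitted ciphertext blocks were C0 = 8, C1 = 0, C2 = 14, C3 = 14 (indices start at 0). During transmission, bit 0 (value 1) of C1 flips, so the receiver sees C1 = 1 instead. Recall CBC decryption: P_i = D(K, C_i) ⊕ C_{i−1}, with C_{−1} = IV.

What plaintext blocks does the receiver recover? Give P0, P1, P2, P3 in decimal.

P0 = 9, P1 = 0, P2 = 6, P3 = 9

Only C1 changed, to 1. In CBC, a change in C_i garbles P_i and flips the same bit in P_{i+1}. Decrypting the received ciphertext:
P0: D(K, 8) = 1; 1 ⊕ 8 = 9.
P1: D(K, 1) = 8; 8 ⊕ 8 = 0.
P2: D(K, 14) = 7; 7 ⊕ 1 = 6.
P3: D(K, 14) = 7; 7 ⊕ 14 = 9.
Blocks that differ from the original plaintext: P1, P2.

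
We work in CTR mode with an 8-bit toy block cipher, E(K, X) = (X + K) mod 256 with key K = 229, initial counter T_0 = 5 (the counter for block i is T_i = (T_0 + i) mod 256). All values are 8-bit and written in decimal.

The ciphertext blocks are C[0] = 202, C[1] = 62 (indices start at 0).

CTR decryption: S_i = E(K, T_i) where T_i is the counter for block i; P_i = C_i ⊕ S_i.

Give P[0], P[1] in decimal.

P[0] = 32, P[1] = 213

P[0]: T = 5, S = E(K, T) = 234; 202 ⊕ 234 = 32.
P[1]: T = 6, S = E(K, T) = 235; 62 ⊕ 235 = 213.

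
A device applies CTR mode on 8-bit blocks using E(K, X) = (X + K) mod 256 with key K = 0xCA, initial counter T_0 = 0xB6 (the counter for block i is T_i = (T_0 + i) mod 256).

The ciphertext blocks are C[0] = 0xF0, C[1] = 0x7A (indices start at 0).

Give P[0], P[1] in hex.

P[0] = 0x70, P[1] = 0xFB

CTR decryption: S_i = E(K, T_i) where T_i is the counter for block i; P_i = C_i ⊕ S_i.
P[0]: T = 0xB6, S = E(K, T) = 0x80; 0xF0 ⊕ 0x80 = 0x70.
P[1]: T = 0xB7, S = E(K, T) = 0x81; 0x7A ⊕ 0x81 = 0xFB.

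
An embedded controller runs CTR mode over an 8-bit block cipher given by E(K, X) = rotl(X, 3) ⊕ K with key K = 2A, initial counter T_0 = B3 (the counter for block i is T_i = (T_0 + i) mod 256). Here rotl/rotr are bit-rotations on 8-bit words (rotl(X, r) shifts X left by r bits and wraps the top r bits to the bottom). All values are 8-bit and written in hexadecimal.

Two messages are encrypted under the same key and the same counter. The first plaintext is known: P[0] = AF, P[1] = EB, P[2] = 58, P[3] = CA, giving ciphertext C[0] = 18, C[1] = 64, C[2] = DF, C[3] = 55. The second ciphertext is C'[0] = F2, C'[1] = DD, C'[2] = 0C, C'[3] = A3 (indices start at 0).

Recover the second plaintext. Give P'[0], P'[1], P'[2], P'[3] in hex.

In CTR with a reused counter, both messages share the same keystream S_i, so C_i ⊕ C'_i = P_i ⊕ P'_i and thus P'_i = P_i ⊕ C_i ⊕ C'_i.
P'[0]: AF ⊕ 18 ⊕ F2 = 45.
P'[1]: EB ⊕ 64 ⊕ DD = 52.
P'[2]: 58 ⊕ DF ⊕ 0C = 8B.
P'[3]: CA ⊕ 55 ⊕ A3 = 3C.

P'[0] = 45, P'[1] = 52, P'[2] = 8B, P'[3] = 3C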